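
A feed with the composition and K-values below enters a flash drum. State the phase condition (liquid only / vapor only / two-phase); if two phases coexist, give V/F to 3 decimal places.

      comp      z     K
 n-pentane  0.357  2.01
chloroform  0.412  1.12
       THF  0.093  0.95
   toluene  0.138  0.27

ΣzᵢKᵢ = 1.305; Σzᵢ/Kᵢ = 1.154.
Both exceed 1, so a two-phase solution exists.
Rachford–Rice: g(ψ) = Σ zᵢ(Kᵢ−1)/(1+ψ(Kᵢ−1)) = 0.
Newton iteration, ψ⁰ = 0.34:
  ψ = 0.340: g = 0.1772, g' = -0.338 → ψ = 0.865
  ψ = 0.865: g = -0.0408, g' = -0.650 → ψ = 0.802
  ψ = 0.802: g = -0.0035, g' = -0.544 → ψ = 0.795
Converged at ψ = 0.795.

two-phase, V/F = 0.795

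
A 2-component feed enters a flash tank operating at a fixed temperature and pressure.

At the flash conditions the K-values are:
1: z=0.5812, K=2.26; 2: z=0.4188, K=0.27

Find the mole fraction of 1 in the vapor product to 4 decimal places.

Let ψ = V/F and solve Σ zᵢ(Kᵢ−1)/(1+ψ(Kᵢ−1)) = 0.
g(0) = ΣzᵢKᵢ − 1 = 0.4266 and g(1) = 1 − Σzᵢ/Kᵢ = -0.8083, so a root lies in (0, 1).
Binary case is linear: z₁(K₁−1)(1+ψ(K₂−1)) + z₂(K₂−1)(1+ψ(K₁−1)) = 0
⇒ ψ = [z₁(K₁−1)+z₂(K₂−1)] / [−(K₁−1)(K₂−1)] = 0.42659/0.91980 = 0.4638
Compositions from xᵢ = zᵢ/(1+ψ(Kᵢ−1)), yᵢ = Kᵢxᵢ:
  1: x = 0.3668, y = 0.8290
  2: x = 0.6332, y = 0.1710

y_1 = 0.8290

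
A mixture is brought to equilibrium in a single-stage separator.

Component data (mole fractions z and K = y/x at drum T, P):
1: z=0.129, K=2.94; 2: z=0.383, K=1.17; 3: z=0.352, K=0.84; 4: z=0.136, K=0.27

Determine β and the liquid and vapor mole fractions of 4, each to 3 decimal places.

Material balance + equilibrium reduce to Σ zᵢ(Kᵢ−1)/(1+β(Kᵢ−1)) = 0.
Check two-phase: ΣzᵢKᵢ = 1.160 > 1 and Σzᵢ/Kᵢ = 1.294 > 1, so g(0) = 0.160 > 0 and g(1) = -0.294 < 0.
Newton iteration, β⁰ = 0.55:
  β = 0.550: g = -0.0470, g' = -0.336 → β = 0.410
  β = 0.410: g = -0.0017, g' = -0.318 → β = 0.405
Converged at β = 0.405.
Compositions from xᵢ = zᵢ/(1+β(Kᵢ−1)), yᵢ = Kᵢxᵢ:
  1: x = 0.072, y = 0.212
  2: x = 0.358, y = 0.419
  3: x = 0.376, y = 0.316
  4: x = 0.193, y = 0.052

β = 0.405, x_4 = 0.193, y_4 = 0.052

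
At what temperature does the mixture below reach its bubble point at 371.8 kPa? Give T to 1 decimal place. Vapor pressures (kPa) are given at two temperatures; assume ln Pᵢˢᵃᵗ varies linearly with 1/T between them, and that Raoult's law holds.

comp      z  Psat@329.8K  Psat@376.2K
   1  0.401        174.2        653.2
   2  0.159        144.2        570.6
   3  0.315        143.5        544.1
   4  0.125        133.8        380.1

T = 359.6 K

Bubble-point temperature: ΣzᵢPᵢˢᵃᵗ(T) = P. Interpolate ln Pᵢˢᵃᵗ = aᵢ + bᵢ/T.
  T = 329.8 K: ΣzᵢPᵢˢᵃᵗ = 154.71 kPa
  T = 376.2 K: ΣzᵢPᵢˢᵃᵗ = 571.56 kPa
  T = 353.0 K: ΣzᵢPᵢˢᵃᵗ = 310.12 kPa
  T = 364.6 K: ΣzᵢPᵢˢᵃᵗ = 425.05 kPa
  T = 358.8 K: ΣzᵢPᵢˢᵃᵗ = 363.97 kPa
  T = 361.7 K: ΣzᵢPᵢˢᵃᵗ = 393.57 kPa
Interpolating between 358.8 K and 361.7 K gives T ≈ 359.6 K.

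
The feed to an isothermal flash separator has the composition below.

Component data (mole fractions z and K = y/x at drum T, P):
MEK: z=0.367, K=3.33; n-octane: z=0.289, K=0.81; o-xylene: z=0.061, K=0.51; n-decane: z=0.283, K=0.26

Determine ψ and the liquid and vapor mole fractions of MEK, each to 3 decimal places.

ψ = 0.456, x_MEK = 0.178, y_MEK = 0.593

Iterate (Newton) starting at ψ = 0.5:
  ψ = 0.500: g = -0.0377, g' = -0.854 → ψ = 0.456
Converged at ψ = 0.456.
Compositions from xᵢ = zᵢ/(1+ψ(Kᵢ−1)), yᵢ = Kᵢxᵢ:
  MEK: x = 0.178, y = 0.593
  n-octane: x = 0.316, y = 0.256
  o-xylene: x = 0.079, y = 0.040
  n-decane: x = 0.427, y = 0.111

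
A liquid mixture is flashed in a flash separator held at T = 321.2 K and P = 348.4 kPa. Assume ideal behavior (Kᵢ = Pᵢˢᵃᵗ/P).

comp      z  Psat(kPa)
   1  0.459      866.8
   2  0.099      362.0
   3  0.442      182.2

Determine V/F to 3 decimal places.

V/F = 0.746

Raoult's law: Kᵢ = Pᵢˢᵃᵗ/P = Pᵢˢᵃᵗ/348.4.
  K_1 = 866.8/348.4 = 2.48794, K_2 = 362.0/348.4 = 1.03904, K_3 = 182.2/348.4 = 0.52296
Material balance + equilibrium reduce to Σ zᵢ(Kᵢ−1)/(1+V/F(Kᵢ−1)) = 0.
Feasibility: ΣzᵢKᵢ = 1.476, Σzᵢ/Kᵢ = 1.125 — both > 1, two phases present.
Iterate (Newton) starting at V/F = 0.5:
  V/F = 0.500: g = 0.1185, g' = -0.508 → V/F = 0.733
  V/F = 0.733: g = 0.0060, g' = -0.470 → V/F = 0.746
Converged at V/F = 0.746.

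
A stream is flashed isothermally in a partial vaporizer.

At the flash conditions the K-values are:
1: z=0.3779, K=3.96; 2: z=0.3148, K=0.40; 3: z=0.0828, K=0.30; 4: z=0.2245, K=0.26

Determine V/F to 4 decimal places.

V/F = 0.3574

Rachford–Rice: g(V/F) = Σ zᵢ(Kᵢ−1)/(1+V/F(Kᵢ−1)) = 0.
Feasibility: ΣzᵢKᵢ = 1.7056, Σzᵢ/Kᵢ = 2.0219 — both > 1, two phases present.
Newton iteration, V/F⁰ = 0.5:
  V/F = 0.5000: g = -0.17165, g' = -1.1754 → V/F = 0.3540
  V/F = 0.3540: g = 0.00431, g' = -1.2697 → V/F = 0.3574
Converged at V/F = 0.3574.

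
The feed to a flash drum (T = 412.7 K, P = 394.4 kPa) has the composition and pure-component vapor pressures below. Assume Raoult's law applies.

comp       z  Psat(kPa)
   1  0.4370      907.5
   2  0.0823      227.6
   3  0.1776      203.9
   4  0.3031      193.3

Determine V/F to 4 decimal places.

V/F = 0.4605

Raoult's law: Kᵢ = Pᵢˢᵃᵗ/P = Pᵢˢᵃᵗ/394.4.
  K_1 = 907.5/394.4 = 2.300963, K_2 = 227.6/394.4 = 0.577079, K_3 = 203.9/394.4 = 0.516988, K_4 = 193.3/394.4 = 0.490112
Material balance + equilibrium reduce to Σ zᵢ(Kᵢ−1)/(1+V/F(Kᵢ−1)) = 0.
Feasibility: ΣzᵢKᵢ = 1.2934, Σzᵢ/Kᵢ = 1.2945 — both > 1, two phases present.
Newton iteration, V/F⁰ = 0.5:
  V/F = 0.5000: g = -0.02021, g' = -0.5092 → V/F = 0.4603
  V/F = 0.4603: g = 0.00011, g' = -0.5151 → V/F = 0.4605
Converged at V/F = 0.4605.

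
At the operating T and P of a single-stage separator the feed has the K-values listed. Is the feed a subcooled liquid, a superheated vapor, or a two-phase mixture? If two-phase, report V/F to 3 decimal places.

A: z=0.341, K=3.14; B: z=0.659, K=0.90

superheated vapor

ΣzᵢKᵢ = 1.664; Σzᵢ/Kᵢ = 0.841.
Since Σzᵢ/Kᵢ < 1 the mixture is above its dew point — single vapor phase.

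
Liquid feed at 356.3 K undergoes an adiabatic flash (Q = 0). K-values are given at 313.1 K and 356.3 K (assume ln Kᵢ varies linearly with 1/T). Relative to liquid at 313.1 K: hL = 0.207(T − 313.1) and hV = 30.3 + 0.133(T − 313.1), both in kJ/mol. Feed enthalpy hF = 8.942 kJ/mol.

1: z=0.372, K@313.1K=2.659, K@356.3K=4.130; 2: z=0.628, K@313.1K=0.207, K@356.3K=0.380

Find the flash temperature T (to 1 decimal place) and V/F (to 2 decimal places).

T = 327.4 K, V/F = 0.20

Adiabatic flash: solve Rachford–Rice at each trial T, then check hF = ψ·hV(T) + (1−ψ)·hL(T).
  T = 313.1 K: K = (2.659, 0.207), RR gives ψ = 0.091, H_out = 2.744 kJ/mol
  T = 356.3 K: K = (4.130, 0.380), RR gives ψ = 0.399, H_out = 19.766 kJ/mol
  T = 334.7 K: K = (3.361, 0.286), RR gives ψ = 0.255, H_out = 11.792 kJ/mol
  T = 323.9 K: K = (3.001, 0.245), RR gives ψ = 0.179, H_out = 7.507 kJ/mol
  T = 329.3 K: K = (3.179, 0.265), RR gives ψ = 0.218, H_out = 9.693 kJ/mol
  T = 326.6 K: K = (3.090, 0.255), RR gives ψ = 0.199, H_out = 8.612 kJ/mol
  T = 328.0 K: K = (3.136, 0.260), RR gives ψ = 0.209, H_out = 9.175 kJ/mol
Linear interpolation between T = 326.6 (H_out = 8.612) and T = 328.0 (H_out = 9.175) on hF = 8.942 gives T ≈ 327.4 K, at which ψ = 0.20.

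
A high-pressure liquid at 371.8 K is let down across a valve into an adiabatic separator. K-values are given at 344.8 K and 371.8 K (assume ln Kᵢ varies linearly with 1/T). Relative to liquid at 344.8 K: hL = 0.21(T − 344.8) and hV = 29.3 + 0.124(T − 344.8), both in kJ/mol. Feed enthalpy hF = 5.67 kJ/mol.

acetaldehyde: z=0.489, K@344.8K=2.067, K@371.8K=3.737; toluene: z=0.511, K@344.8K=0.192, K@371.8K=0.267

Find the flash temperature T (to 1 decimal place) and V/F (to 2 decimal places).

T = 347.1 K, V/F = 0.18

Adiabatic flash: solve Rachford–Rice at each trial T, then check hF = ψ·hV(T) + (1−ψ)·hL(T).
  T = 344.8 K: K = (2.067, 0.192), RR gives ψ = 0.126, H_out = 3.700 kJ/mol
  T = 371.8 K: K = (3.737, 0.267), RR gives ψ = 0.480, H_out = 18.631 kJ/mol
  T = 358.3 K: K = (2.810, 0.228), RR gives ψ = 0.351, H_out = 12.713 kJ/mol
  T = 351.6 K: K = (2.420, 0.210), RR gives ψ = 0.259, H_out = 8.861 kJ/mol
  T = 348.2 K: K = (2.238, 0.201), RR gives ψ = 0.199, H_out = 6.490 kJ/mol
  T = 346.5 K: K = (2.151, 0.196), RR gives ψ = 0.165, H_out = 5.157 kJ/mol
  T = 347.4 K: K = (2.197, 0.199), RR gives ψ = 0.183, H_out = 5.877 kJ/mol
Linear interpolation between T = 346.5 (H_out = 5.157) and T = 347.4 (H_out = 5.877) on hF = 5.67 gives T ≈ 347.1 K, at which ψ = 0.18.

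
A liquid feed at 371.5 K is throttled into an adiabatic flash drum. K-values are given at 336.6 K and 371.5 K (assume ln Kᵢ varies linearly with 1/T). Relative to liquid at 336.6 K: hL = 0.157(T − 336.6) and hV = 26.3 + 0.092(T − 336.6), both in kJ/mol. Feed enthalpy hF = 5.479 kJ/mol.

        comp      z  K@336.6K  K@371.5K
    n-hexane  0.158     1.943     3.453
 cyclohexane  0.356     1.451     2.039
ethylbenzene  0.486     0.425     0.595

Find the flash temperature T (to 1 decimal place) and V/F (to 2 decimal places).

T = 340.0 K, V/F = 0.19

Adiabatic flash: solve Rachford–Rice at each trial T, then check hF = ψ·hV(T) + (1−ψ)·hL(T).
  T = 336.6 K: K = (1.943, 1.451, 0.425), RR gives ψ = 0.082, H_out = 2.146 kJ/mol
  T = 371.5 K: K = (3.453, 2.039, 0.595), RR gives ψ = 0.906, H_out = 27.245 kJ/mol
  T = 354.1 K: K = (2.629, 1.735, 0.507), RR gives ψ = 0.536, H_out = 16.224 kJ/mol
  T = 345.4 K: K = (2.271, 1.591, 0.466), RR gives ψ = 0.335, H_out = 10.011 kJ/mol
  T = 341.0 K: K = (2.103, 1.520, 0.445), RR gives ψ = 0.218, H_out = 6.366 kJ/mol
  T = 338.8 K: K = (2.022, 1.486, 0.435), RR gives ψ = 0.153, H_out = 4.343 kJ/mol
Linear interpolation between T = 338.8 (H_out = 4.343) and T = 341.0 (H_out = 6.366) on hF = 5.479 gives T ≈ 340.0 K, at which ψ = 0.19.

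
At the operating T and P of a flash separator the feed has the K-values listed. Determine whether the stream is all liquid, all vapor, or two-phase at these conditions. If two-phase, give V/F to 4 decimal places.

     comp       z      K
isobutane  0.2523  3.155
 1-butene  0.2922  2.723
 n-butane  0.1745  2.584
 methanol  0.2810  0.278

two-phase, V/F = 0.8417

ΣzᵢKᵢ = 2.1207; Σzᵢ/Kᵢ = 1.2656.
Both exceed 1, so a two-phase solution exists.
Iterate (Newton) starting at ψ = 0.46:
  ψ = 0.4600: g = 0.41003, g' = -1.0403 → ψ = 0.8541
  ψ = 0.8541: g = -0.01670, g' = -1.3632 → ψ = 0.8419
  ψ = 0.8419: g = -0.00024, g' = -1.3252 → ψ = 0.8417
Converged at ψ = 0.8417.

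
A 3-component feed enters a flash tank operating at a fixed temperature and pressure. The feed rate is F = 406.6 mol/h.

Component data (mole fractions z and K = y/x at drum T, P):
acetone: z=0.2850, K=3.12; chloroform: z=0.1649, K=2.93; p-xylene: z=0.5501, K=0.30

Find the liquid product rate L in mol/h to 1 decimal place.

Rachford–Rice: g(V/F) = Σ zᵢ(Kᵢ−1)/(1+V/F(Kᵢ−1)) = 0.
g(0) = ΣzᵢKᵢ − 1 = 0.5374 and g(1) = 1 − Σzᵢ/Kᵢ = -0.9813, so a root lies in (0, 1).
Iterate (Newton) starting at V/F = 0.5:
  V/F = 0.5000: g = -0.13715, g' = -1.0989 → V/F = 0.3752
  V/F = 0.3752: g = -0.00111, g' = -1.0998 → V/F = 0.3742
Converged at V/F = 0.3742.
Then V = V/F·F = 0.3742·406.6 = 152.1 mol/h and L = F − V = 254.5 mol/h.

L = 254.5 mol/h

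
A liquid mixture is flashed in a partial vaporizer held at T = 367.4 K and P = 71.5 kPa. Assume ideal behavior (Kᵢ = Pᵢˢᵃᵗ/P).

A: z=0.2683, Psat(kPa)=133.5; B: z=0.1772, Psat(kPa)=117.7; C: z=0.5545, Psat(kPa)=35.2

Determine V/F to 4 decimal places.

Raoult's law: Kᵢ = Pᵢˢᵃᵗ/P = Pᵢˢᵃᵗ/71.5.
  K_A = 133.5/71.5 = 1.867133, K_B = 117.7/71.5 = 1.646154, K_C = 35.2/71.5 = 0.492308
Rachford–Rice: g(V/F) = Σ zᵢ(Kᵢ−1)/(1+V/F(Kᵢ−1)) = 0.
g(0) = ΣzᵢKᵢ − 1 = 0.0656 and g(1) = 1 − Σzᵢ/Kᵢ = -0.3777, so a root lies in (0, 1).
Newton–Raphson from V/F = 0.45:
  V/F = 0.4500: g = -0.10882, g' = -0.3889 → V/F = 0.1702
  V/F = 0.1702: g = -0.00225, g' = -0.3845 → V/F = 0.1643
Converged at V/F = 0.1643.

V/F = 0.1643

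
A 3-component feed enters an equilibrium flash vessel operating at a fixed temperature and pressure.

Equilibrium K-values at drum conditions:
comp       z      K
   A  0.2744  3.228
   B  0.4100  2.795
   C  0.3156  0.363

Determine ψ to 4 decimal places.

Let ψ = V/F and solve Σ zᵢ(Kᵢ−1)/(1+ψ(Kᵢ−1)) = 0.
Check two-phase: ΣzᵢKᵢ = 2.1463 > 1 and Σzᵢ/Kᵢ = 1.1011 > 1, so g(0) = 1.1463 > 0 and g(1) = -0.1011 < 0.
Newton–Raphson from ψ = 0.49:
  ψ = 0.4900: g = 0.39157, g' = -0.9559 → ψ = 0.8996
  ψ = 0.8996: g = 0.01405, g' = -1.0467 → ψ = 0.9131
  ψ = 0.9131: g = -0.00015, g' = -1.0692 → ψ = 0.9129
Converged at ψ = 0.9129.

ψ = 0.9129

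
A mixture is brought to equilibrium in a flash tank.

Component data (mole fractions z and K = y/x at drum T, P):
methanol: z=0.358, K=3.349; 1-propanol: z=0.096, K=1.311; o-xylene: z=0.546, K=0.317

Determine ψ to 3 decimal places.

ψ = 0.348

Newton iteration, ψ⁰ = 0.5:
  ψ = 0.500: g = -0.1537, g' = -1.012 → ψ = 0.348
Converged at ψ = 0.348.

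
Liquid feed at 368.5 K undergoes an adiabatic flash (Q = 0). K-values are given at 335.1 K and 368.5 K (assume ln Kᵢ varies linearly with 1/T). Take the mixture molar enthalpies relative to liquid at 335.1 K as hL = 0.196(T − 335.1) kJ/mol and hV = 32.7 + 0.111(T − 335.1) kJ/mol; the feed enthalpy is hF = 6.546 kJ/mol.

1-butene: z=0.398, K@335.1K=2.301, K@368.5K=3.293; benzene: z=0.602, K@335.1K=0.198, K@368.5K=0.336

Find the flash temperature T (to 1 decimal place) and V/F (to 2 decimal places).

T = 345.4 K, V/F = 0.14

Adiabatic flash: solve Rachford–Rice at each trial T, then check hF = ψ·hV(T) + (1−ψ)·hL(T).
  T = 335.1 K: K = (2.301, 0.198), RR gives ψ = 0.034, H_out = 1.097 kJ/mol
  T = 368.5 K: K = (3.293, 0.336), RR gives ψ = 0.337, H_out = 16.605 kJ/mol
  T = 351.8 K: K = (2.776, 0.261), RR gives ψ = 0.200, H_out = 9.522 kJ/mol
  T = 343.5 K: K = (2.535, 0.228), RR gives ψ = 0.124, H_out = 5.597 kJ/mol
  T = 347.6 K: K = (2.653, 0.244), RR gives ψ = 0.162, H_out = 7.586 kJ/mol
  T = 345.6 K: K = (2.595, 0.236), RR gives ψ = 0.144, H_out = 6.630 kJ/mol
Linear interpolation between T = 343.5 (H_out = 5.597) and T = 345.6 (H_out = 6.630) on hF = 6.546 gives T ≈ 345.4 K, at which ψ = 0.14.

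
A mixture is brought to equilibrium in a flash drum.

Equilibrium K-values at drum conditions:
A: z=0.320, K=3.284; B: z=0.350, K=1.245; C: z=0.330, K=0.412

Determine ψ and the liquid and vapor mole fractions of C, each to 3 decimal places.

Let ψ = V/F and solve Σ zᵢ(Kᵢ−1)/(1+ψ(Kᵢ−1)) = 0.
Feasibility: ΣzᵢKᵢ = 1.623, Σzᵢ/Kᵢ = 1.180 — both > 1, two phases present.
Iterate (Newton) starting at ψ = 0.34:
  ψ = 0.340: g = 0.2480, g' = -0.725 → ψ = 0.682
  ψ = 0.682: g = 0.0352, g' = -0.589 → ψ = 0.742
  ψ = 0.742: g = -0.0004, g' = -0.604 → ψ = 0.741
Converged at ψ = 0.741.
Compositions from xᵢ = zᵢ/(1+ψ(Kᵢ−1)), yᵢ = Kᵢxᵢ:
  A: x = 0.119, y = 0.390
  B: x = 0.296, y = 0.369
  C: x = 0.585, y = 0.241

ψ = 0.741, x_C = 0.585, y_C = 0.241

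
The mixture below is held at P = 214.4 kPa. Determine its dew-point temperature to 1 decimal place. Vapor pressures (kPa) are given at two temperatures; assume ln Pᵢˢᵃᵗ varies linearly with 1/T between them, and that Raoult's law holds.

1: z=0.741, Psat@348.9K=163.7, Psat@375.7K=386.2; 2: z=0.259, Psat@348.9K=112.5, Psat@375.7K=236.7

Dew-point temperature: Σzᵢ·P/Pᵢˢᵃᵗ(T) = 1. Interpolate ln Pᵢˢᵃᵗ = aᵢ + bᵢ/T.
  T = 348.9 K: ΣzᵢP/Pᵢˢᵃᵗ = 1.4641
  T = 375.7 K: ΣzᵢP/Pᵢˢᵃᵗ = 0.6460
  T = 362.3 K: ΣzᵢP/Pᵢˢᵃᵗ = 0.9575
  T = 355.6 K: ΣzᵢP/Pᵢˢᵃᵗ = 1.1792
  T = 359.0 K: ΣzᵢP/Pᵢˢᵃᵗ = 1.0599
  T = 360.6 K: ΣzᵢP/Pᵢˢᵃᵗ = 1.0087
Interpolating between 360.6 K and 362.3 K gives T ≈ 360.9 K.

T = 360.9 K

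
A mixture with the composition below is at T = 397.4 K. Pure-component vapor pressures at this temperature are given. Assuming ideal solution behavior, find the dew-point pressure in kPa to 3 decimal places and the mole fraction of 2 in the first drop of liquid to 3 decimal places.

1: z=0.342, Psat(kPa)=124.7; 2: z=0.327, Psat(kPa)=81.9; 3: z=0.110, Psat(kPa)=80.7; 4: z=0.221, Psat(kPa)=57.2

Pdew = 83.598 kPa, x_2 = 0.334

At the dew point ψ → 1, so Σzᵢ/Kᵢ = 1 with Kᵢ = Pᵢˢᵃᵗ/P ⇒ 1/P = Σzᵢ/Pᵢˢᵃᵗ.
1/P = 0.342/124.7 + 0.327/81.9 + 0.110/80.7 + 0.221/57.2 = 0.011962 ⇒ P = 83.598 kPa
xᵢ = zᵢP/Pᵢˢᵃᵗ ⇒ x_2 = 0.327·83.598/81.9 = 0.334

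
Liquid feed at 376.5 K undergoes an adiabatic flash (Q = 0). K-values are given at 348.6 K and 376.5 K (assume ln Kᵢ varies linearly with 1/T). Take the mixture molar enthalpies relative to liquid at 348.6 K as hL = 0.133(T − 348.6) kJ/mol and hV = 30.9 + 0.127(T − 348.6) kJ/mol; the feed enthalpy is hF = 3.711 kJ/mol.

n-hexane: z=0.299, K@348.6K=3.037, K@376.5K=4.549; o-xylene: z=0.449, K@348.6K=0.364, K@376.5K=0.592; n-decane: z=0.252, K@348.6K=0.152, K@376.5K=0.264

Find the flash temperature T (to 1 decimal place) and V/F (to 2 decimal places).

Adiabatic flash: solve Rachford–Rice at each trial T, then check hF = ψ·hV(T) + (1−ψ)·hL(T).
  T = 348.6 K: K = (3.037, 0.364, 0.152), RR gives ψ = 0.075, H_out = 2.324 kJ/mol
  T = 376.5 K: K = (4.549, 0.592, 0.264), RR gives ψ = 0.359, H_out = 14.741 kJ/mol
  T = 362.6 K: K = (3.749, 0.469, 0.203), RR gives ψ = 0.219, H_out = 8.605 kJ/mol
  T = 355.6 K: K = (3.381, 0.414, 0.176), RR gives ψ = 0.149, H_out = 5.543 kJ/mol
  T = 352.1 K: K = (3.206, 0.389, 0.164), RR gives ψ = 0.113, H_out = 3.963 kJ/mol
  T = 350.4 K: K = (3.123, 0.376, 0.158), RR gives ψ = 0.095, H_out = 3.175 kJ/mol
Linear interpolation between T = 350.4 (H_out = 3.175) and T = 352.1 (H_out = 3.963) on hF = 3.711 gives T ≈ 351.6 K, at which ψ = 0.11.

T = 351.6 K, V/F = 0.11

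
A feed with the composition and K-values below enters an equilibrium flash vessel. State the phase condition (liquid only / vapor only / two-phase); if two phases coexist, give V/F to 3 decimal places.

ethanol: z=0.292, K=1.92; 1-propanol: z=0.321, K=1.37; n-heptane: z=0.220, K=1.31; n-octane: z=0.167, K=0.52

vapor only

ΣzᵢKᵢ = 1.375; Σzᵢ/Kᵢ = 0.875.
Since Σzᵢ/Kᵢ < 1 the mixture is above its dew point — single vapor phase.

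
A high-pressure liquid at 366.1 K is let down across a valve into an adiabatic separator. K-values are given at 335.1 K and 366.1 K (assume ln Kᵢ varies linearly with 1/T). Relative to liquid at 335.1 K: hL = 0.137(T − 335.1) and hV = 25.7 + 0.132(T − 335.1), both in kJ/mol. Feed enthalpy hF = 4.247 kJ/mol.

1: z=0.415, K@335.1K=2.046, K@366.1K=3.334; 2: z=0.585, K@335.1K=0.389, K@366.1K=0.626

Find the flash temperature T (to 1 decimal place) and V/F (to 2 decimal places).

Adiabatic flash: solve Rachford–Rice at each trial T, then check hF = ψ·hV(T) + (1−ψ)·hL(T).
  T = 335.1 K: K = (2.046, 0.389), RR gives ψ = 0.120, H_out = 3.082 kJ/mol
  T = 366.1 K: K = (3.334, 0.626), RR gives ψ = 0.859, H_out = 26.190 kJ/mol
  T = 350.6 K: K = (2.640, 0.499), RR gives ψ = 0.471, H_out = 14.195 kJ/mol
  T = 342.9 K: K = (2.333, 0.442), RR gives ψ = 0.305, H_out = 8.891 kJ/mol
  T = 339.0 K: K = (2.186, 0.415), RR gives ψ = 0.216, H_out = 6.088 kJ/mol
  T = 337.1 K: K = (2.117, 0.402), RR gives ψ = 0.171, H_out = 4.656 kJ/mol
Linear interpolation between T = 335.1 (H_out = 3.082) and T = 337.1 (H_out = 4.656) on hF = 4.247 gives T ≈ 336.6 K, at which ψ = 0.16.

T = 336.6 K, V/F = 0.16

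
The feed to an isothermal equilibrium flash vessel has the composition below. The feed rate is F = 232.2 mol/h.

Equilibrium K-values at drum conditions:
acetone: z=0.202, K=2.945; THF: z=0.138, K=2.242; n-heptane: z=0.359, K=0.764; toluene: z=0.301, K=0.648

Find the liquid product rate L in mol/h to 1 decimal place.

L = 56.7 mol/h

Material balance + equilibrium reduce to Σ zᵢ(Kᵢ−1)/(1+β(Kᵢ−1)) = 0.
Check two-phase: ΣzᵢKᵢ = 1.374 > 1 and Σzᵢ/Kᵢ = 1.065 > 1, so g(0) = 0.374 > 0 and g(1) = -0.065 < 0.
Newton iteration, β⁰ = 0.5:
  β = 0.500: g = 0.0803, g' = -0.358 → β = 0.724
  β = 0.724: g = 0.0090, g' = -0.287 → β = 0.755
  β = 0.755: g = 0.0001, g' = -0.281 → β = 0.756
Converged at β = 0.756.
Then V = β·F = 0.7558·232.2 = 175.5 mol/h and L = F − V = 56.7 mol/h.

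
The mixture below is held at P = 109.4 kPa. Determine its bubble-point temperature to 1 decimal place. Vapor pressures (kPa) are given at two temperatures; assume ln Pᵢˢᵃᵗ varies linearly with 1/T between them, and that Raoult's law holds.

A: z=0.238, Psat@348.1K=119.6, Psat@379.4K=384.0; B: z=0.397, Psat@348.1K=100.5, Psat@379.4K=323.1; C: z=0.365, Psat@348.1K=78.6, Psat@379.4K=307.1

T = 350.9 K

Bubble-point temperature: ΣzᵢPᵢˢᵃᵗ(T) = P. Interpolate ln Pᵢˢᵃᵗ = aᵢ + bᵢ/T.
  T = 348.1 K: ΣzᵢPᵢˢᵃᵗ = 97.05 kPa
  T = 379.4 K: ΣzᵢPᵢˢᵃᵗ = 331.75 kPa
  T = 363.8 K: ΣzᵢPᵢˢᵃᵗ = 184.42 kPa
  T = 356.0 K: ΣzᵢPᵢˢᵃᵗ = 134.97 kPa
  T = 352.1 K: ΣzᵢPᵢˢᵃᵗ = 114.90 kPa
  T = 350.1 K: ΣzᵢPᵢˢᵃᵗ = 105.65 kPa
Interpolating between 350.1 K and 352.1 K gives T ≈ 350.9 K.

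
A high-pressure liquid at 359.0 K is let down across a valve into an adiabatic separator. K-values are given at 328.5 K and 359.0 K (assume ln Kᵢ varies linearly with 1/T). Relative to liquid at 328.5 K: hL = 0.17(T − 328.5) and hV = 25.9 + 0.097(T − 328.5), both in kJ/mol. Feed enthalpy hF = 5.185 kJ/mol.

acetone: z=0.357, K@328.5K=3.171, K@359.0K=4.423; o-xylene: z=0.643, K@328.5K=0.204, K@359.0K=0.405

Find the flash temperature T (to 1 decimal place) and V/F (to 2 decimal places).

T = 331.9 K, V/F = 0.18

Adiabatic flash: solve Rachford–Rice at each trial T, then check hF = ψ·hV(T) + (1−ψ)·hL(T).
  T = 328.5 K: K = (3.171, 0.204), RR gives ψ = 0.152, H_out = 3.945 kJ/mol
  T = 359.0 K: K = (4.423, 0.405), RR gives ψ = 0.412, H_out = 14.942 kJ/mol
  T = 343.8 K: K = (3.775, 0.292), RR gives ψ = 0.273, H_out = 9.358 kJ/mol
  T = 336.1 K: K = (3.465, 0.245), RR gives ψ = 0.212, H_out = 6.662 kJ/mol
  T = 332.3 K: K = (3.316, 0.224), RR gives ψ = 0.182, H_out = 5.317 kJ/mol
  T = 330.4 K: K = (3.243, 0.214), RR gives ψ = 0.167, H_out = 4.635 kJ/mol
Linear interpolation between T = 330.4 (H_out = 4.635) and T = 332.3 (H_out = 5.317) on hF = 5.185 gives T ≈ 331.9 K, at which ψ = 0.18.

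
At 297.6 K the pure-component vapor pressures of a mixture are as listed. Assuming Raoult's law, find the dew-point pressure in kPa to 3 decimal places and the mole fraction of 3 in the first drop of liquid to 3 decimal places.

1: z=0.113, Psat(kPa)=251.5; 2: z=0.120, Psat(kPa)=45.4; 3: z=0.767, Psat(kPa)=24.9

At the dew point ψ → 1, so Σzᵢ/Kᵢ = 1 with Kᵢ = Pᵢˢᵃᵗ/P ⇒ 1/P = Σzᵢ/Pᵢˢᵃᵗ.
1/P = 0.113/251.5 + 0.120/45.4 + 0.767/24.9 = 0.033896 ⇒ P = 29.502 kPa
xᵢ = zᵢP/Pᵢˢᵃᵗ ⇒ x_3 = 0.767·29.502/24.9 = 0.909

Pdew = 29.502 kPa, x_3 = 0.909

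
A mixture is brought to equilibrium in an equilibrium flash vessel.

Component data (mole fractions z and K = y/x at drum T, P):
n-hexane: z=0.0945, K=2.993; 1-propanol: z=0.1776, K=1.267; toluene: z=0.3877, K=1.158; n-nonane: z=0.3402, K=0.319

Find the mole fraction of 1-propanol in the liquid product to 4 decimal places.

Material balance + equilibrium reduce to Σ zᵢ(Kᵢ−1)/(1+β(Kᵢ−1)) = 0.
g(0) = ΣzᵢKᵢ − 1 = 0.0653 and g(1) = 1 − Σzᵢ/Kᵢ = -0.5730, so a root lies in (0, 1).
Iterate (Newton) starting at β = 0.5:
  β = 0.5000: g = -0.15835, g' = -0.4751 → β = 0.1667
  β = 0.1667: g = -0.01489, g' = -0.4331 → β = 0.1323
  β = 0.1323: g = 0.00022, g' = -0.4467 → β = 0.1328
Converged at β = 0.1328.
Compositions from xᵢ = zᵢ/(1+β(Kᵢ−1)), yᵢ = Kᵢxᵢ:
  n-hexane: x = 0.0747, y = 0.2236
  1-propanol: x = 0.1715, y = 0.2173
  toluene: x = 0.3797, y = 0.4397
  n-nonane: x = 0.3740, y = 0.1193

x_1-propanol = 0.1715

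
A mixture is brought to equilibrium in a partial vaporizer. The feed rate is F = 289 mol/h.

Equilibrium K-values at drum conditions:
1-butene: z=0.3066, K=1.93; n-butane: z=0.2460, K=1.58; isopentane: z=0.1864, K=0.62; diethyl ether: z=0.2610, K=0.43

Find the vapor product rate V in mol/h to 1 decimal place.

Newton iteration, ψ⁰ = 0.66:
  ψ = 0.6600: g = -0.05316, g' = -0.4110 → ψ = 0.5306
  ψ = 0.5306: g = -0.00198, g' = -0.3838 → ψ = 0.5255
Converged at ψ = 0.5255.
Then V = ψ·F = 0.5255·289 = 151.9 mol/h and L = F − V = 137.1 mol/h.

V = 151.9 mol/h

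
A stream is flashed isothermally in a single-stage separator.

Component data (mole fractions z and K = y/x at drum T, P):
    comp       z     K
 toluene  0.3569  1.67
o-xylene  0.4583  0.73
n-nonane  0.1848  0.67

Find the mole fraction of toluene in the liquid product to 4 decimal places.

x_toluene = 0.3002

Rachford–Rice: g(V/F) = Σ zᵢ(Kᵢ−1)/(1+V/F(Kᵢ−1)) = 0.
Check two-phase: ΣzᵢKᵢ = 1.0544 > 1 and Σzᵢ/Kᵢ = 1.1173 > 1, so g(0) = 0.0544 > 0 and g(1) = -0.1173 < 0.
Newton iteration, V/F⁰ = 0.5:
  V/F = 0.5000: g = -0.03697, g' = -0.1634 → V/F = 0.2738
  V/F = 0.2738: g = 0.00140, g' = -0.1777 → V/F = 0.2817
Converged at V/F = 0.2817.
Compositions from xᵢ = zᵢ/(1+V/F(Kᵢ−1)), yᵢ = Kᵢxᵢ:
  toluene: x = 0.3002, y = 0.5014
  o-xylene: x = 0.4960, y = 0.3621
  n-nonane: x = 0.2037, y = 0.1365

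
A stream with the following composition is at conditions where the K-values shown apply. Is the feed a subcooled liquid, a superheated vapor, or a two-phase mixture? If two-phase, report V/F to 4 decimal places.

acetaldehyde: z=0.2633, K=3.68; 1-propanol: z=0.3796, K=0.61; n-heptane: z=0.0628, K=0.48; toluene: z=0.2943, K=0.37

two-phase, V/F = 0.2510

ΣzᵢKᵢ = 1.3395; Σzᵢ/Kᵢ = 1.6201.
Both exceed 1, so a two-phase solution exists.
Newton iteration, ψ⁰ = 0.47:
  ψ = 0.4700: g = -0.17560, g' = -0.7224 → ψ = 0.2269
  ψ = 0.2269: g = 0.02301, g' = -0.9816 → ψ = 0.2504
  ψ = 0.2504: g = 0.00056, g' = -0.9353 → ψ = 0.2510
Converged at ψ = 0.2510.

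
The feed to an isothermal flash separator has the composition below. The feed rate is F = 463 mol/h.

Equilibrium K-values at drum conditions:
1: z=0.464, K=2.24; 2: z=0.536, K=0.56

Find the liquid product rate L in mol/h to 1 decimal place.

L = 174.9 mol/h

Binary case is linear: z₁(K₁−1)(1+V/F(K₂−1)) + z₂(K₂−1)(1+V/F(K₁−1)) = 0
⇒ V/F = [z₁(K₁−1)+z₂(K₂−1)] / [−(K₁−1)(K₂−1)] = 0.3395/0.5456 = 0.622
Then V = V/F·F = 0.6223·463 = 288.1 mol/h and L = F − V = 174.9 mol/h.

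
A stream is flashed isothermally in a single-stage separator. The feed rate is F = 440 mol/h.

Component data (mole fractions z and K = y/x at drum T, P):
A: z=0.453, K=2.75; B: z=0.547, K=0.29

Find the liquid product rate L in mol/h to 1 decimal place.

Let ψ = V/F and solve Σ zᵢ(Kᵢ−1)/(1+ψ(Kᵢ−1)) = 0.
Feasibility: ΣzᵢKᵢ = 1.404, Σzᵢ/Kᵢ = 2.051 — both > 1, two phases present.
Binary case is linear: z₁(K₁−1)(1+ψ(K₂−1)) + z₂(K₂−1)(1+ψ(K₁−1)) = 0
⇒ ψ = [z₁(K₁−1)+z₂(K₂−1)] / [−(K₁−1)(K₂−1)] = 0.4044/1.2425 = 0.325
Then V = ψ·F = 0.3255·440 = 143.2 mol/h and L = F − V = 296.8 mol/h.

L = 296.8 mol/h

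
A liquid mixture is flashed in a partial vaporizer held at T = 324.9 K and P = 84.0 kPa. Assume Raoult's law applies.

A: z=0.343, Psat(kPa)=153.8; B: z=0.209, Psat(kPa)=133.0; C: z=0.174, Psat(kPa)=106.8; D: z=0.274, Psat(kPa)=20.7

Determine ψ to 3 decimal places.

Raoult's law: Kᵢ = Pᵢˢᵃᵗ/P = Pᵢˢᵃᵗ/84.0.
  K_A = 153.8/84.0 = 1.83095, K_B = 133.0/84.0 = 1.58333, K_C = 106.8/84.0 = 1.27143, K_D = 20.7/84.0 = 0.24643
Material balance + equilibrium reduce to Σ zᵢ(Kᵢ−1)/(1+ψ(Kᵢ−1)) = 0.
Check two-phase: ΣzᵢKᵢ = 1.248 > 1 and Σzᵢ/Kᵢ = 1.568 > 1, so g(0) = 0.248 > 0 and g(1) = -0.568 < 0.
Newton iteration, ψ⁰ = 0.34:
  ψ = 0.340: g = 0.0896, g' = -0.486 → ψ = 0.525
  ψ = 0.525: g = -0.0083, g' = -0.592 → ψ = 0.511
  ψ = 0.511: g = -0.0001, g' = -0.580 → ψ = 0.510
Converged at ψ = 0.510.

ψ = 0.510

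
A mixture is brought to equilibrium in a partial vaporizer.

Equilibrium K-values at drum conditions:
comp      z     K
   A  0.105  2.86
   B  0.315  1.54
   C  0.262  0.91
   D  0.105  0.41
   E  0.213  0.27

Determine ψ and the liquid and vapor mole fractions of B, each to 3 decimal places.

Material balance + equilibrium reduce to Σ zᵢ(Kᵢ−1)/(1+ψ(Kᵢ−1)) = 0.
g(0) = ΣzᵢKᵢ − 1 = 0.124 and g(1) = 1 − Σzᵢ/Kᵢ = -0.574, so a root lies in (0, 1).
Newton–Raphson from ψ = 0.5:
  ψ = 0.500: g = -0.1223, g' = -0.512 → ψ = 0.261
  ψ = 0.261: g = -0.0089, g' = -0.462 → ψ = 0.242
Converged at ψ = 0.242.
Compositions from xᵢ = zᵢ/(1+ψ(Kᵢ−1)), yᵢ = Kᵢxᵢ:
  A: x = 0.072, y = 0.207
  B: x = 0.279, y = 0.429
  C: x = 0.268, y = 0.244
  D: x = 0.122, y = 0.050
  E: x = 0.259, y = 0.070

ψ = 0.242, x_B = 0.279, y_B = 0.429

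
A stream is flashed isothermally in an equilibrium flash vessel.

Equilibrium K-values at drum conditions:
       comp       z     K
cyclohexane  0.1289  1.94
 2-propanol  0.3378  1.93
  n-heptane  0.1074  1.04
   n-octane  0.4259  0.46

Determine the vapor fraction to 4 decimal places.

ψ = 0.4668

Iterate (Newton) starting at ψ = 0.5:
  ψ = 0.5000: g = -0.01397, g' = -0.4221 → ψ = 0.4669
  ψ = 0.4669: g = -0.00005, g' = -0.4193 → ψ = 0.4668
Converged at ψ = 0.4668.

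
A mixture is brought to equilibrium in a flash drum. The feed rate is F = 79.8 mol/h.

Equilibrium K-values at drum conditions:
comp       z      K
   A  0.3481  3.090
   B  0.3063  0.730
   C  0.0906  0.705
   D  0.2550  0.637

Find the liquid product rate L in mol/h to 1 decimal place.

L = 15.6 mol/h

Let β = V/F and solve Σ zᵢ(Kᵢ−1)/(1+β(Kᵢ−1)) = 0.
Feasibility: ΣzᵢKᵢ = 1.5255, Σzᵢ/Kᵢ = 1.0611 — both > 1, two phases present.
Newton–Raphson from β = 0.48:
  β = 0.4800: g = 0.12494, g' = -0.4684 → β = 0.7467
  β = 0.7467: g = 0.01926, g' = -0.3431 → β = 0.8029
  β = 0.8029: g = 0.00041, g' = -0.3289 → β = 0.8041
Converged at β = 0.8041.
Then V = β·F = 0.8041·79.8 = 64.2 mol/h and L = F − V = 15.6 mol/h.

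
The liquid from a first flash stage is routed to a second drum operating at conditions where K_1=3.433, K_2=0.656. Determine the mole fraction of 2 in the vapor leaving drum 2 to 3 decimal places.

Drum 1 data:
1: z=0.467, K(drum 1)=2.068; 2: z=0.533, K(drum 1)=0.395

Drum 1:
Newton iteration, ψ₁⁰ = 0.5:
  ψ₁ = 0.500: g = -0.1372, g' = -0.627 → ψ₁ = 0.281
  ψ₁ = 0.281: g = -0.0051, g' = -0.598 → ψ₁ = 0.273
Converged at ψ₁ = 0.273.
Drum-1 compositions:
  1: x = 0.362, y = 0.748
  2: x = 0.638, y = 0.252
Drum-2 feed = drum-1 liquid: z₂ = (0.3616, 0.6384).
Drum 2:
Rachford–Rice: g(ψ₂) = Σ zᵢ(Kᵢ−1)/(1+ψ₂(Kᵢ−1)) = 0.
g(0) = ΣzᵢKᵢ − 1 = 0.660 and g(1) = 1 − Σzᵢ/Kᵢ = -0.078, so a root lies in (0, 1).
Newton–Raphson from ψ₂ = 0.5:
  ψ₂ = 0.500: g = 0.1317, g' = -0.546 → ψ₂ = 0.741
  ψ₂ = 0.741: g = 0.0191, g' = -0.408 → ψ₂ = 0.788
  ψ₂ = 0.788: g = 0.0004, g' = -0.394 → ψ₂ = 0.789
Converged at ψ₂ = 0.789.
  1: x = 0.124, y = 0.425
  2: x = 0.876, y = 0.575

y_2 (drum 2) = 0.575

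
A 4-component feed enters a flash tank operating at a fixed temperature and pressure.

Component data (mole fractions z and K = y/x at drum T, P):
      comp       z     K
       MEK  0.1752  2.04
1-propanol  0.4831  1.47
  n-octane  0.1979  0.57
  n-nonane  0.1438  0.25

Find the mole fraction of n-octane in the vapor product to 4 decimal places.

y_n-octane = 0.1480

Rachford–Rice: g(V/F) = Σ zᵢ(Kᵢ−1)/(1+V/F(Kᵢ−1)) = 0.
g(0) = ΣzᵢKᵢ − 1 = 0.2163 and g(1) = 1 − Σzᵢ/Kᵢ = -0.3369, so a root lies in (0, 1).
Newton iteration, V/F⁰ = 0.5:
  V/F = 0.5000: g = 0.02276, g' = -0.4184 → V/F = 0.5544
  V/F = 0.5544: g = -0.00065, g' = -0.4435 → V/F = 0.5529
Converged at V/F = 0.5529.
Compositions from xᵢ = zᵢ/(1+V/F(Kᵢ−1)), yᵢ = Kᵢxᵢ:
  MEK: x = 0.1112, y = 0.2269
  1-propanol: x = 0.3834, y = 0.5637
  n-octane: x = 0.2596, y = 0.1480
  n-nonane: x = 0.2457, y = 0.0614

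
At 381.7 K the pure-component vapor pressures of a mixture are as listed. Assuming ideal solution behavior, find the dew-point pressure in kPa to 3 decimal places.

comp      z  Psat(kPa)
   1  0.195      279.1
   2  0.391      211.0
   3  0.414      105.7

Pdew = 154.595 kPa

At the dew point ψ → 1, so Σzᵢ/Kᵢ = 1 with Kᵢ = Pᵢˢᵃᵗ/P ⇒ 1/P = Σzᵢ/Pᵢˢᵃᵗ.
1/P = 0.195/279.1 + 0.391/211.0 + 0.414/105.7 = 0.006469 ⇒ P = 154.595 kPa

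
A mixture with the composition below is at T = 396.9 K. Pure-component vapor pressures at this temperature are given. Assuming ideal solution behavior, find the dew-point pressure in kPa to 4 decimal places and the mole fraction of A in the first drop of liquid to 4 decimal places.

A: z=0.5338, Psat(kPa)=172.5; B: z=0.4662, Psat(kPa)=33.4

At the dew point ψ → 1, so Σzᵢ/Kᵢ = 1 with Kᵢ = Pᵢˢᵃᵗ/P ⇒ 1/P = Σzᵢ/Pᵢˢᵃᵗ.
1/P = 0.5338/172.5 + 0.4662/33.4 = 0.0170526 ⇒ P = 58.6422 kPa
xᵢ = zᵢP/Pᵢˢᵃᵗ ⇒ x_A = 0.5338·58.6422/172.5 = 0.1815

Pdew = 58.6422 kPa, x_A = 0.1815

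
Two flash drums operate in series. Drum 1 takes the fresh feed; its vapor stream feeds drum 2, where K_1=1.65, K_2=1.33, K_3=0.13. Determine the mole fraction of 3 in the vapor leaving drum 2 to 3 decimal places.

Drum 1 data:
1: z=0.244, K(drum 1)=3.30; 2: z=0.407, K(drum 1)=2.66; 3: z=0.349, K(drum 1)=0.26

Drum 1:
Material balance + equilibrium reduce to Σ zᵢ(Kᵢ−1)/(1+ψ₁(Kᵢ−1)) = 0.
Check two-phase: ΣzᵢKᵢ = 1.979 > 1 and Σzᵢ/Kᵢ = 1.569 > 1, so g(0) = 0.979 > 0 and g(1) = -0.569 < 0.
Newton iteration, ψ₁⁰ = 0.5:
  ψ₁ = 0.500: g = 0.2203, g' = -1.096 → ψ₁ = 0.701
  ψ₁ = 0.701: g = -0.0096, g' = -1.254 → ψ₁ = 0.693
Converged at ψ₁ = 0.693.
Drum-1 compositions:
  1: x = 0.094, y = 0.310
  2: x = 0.189, y = 0.503
  3: x = 0.717, y = 0.186
Drum-2 feed = drum-1 vapor: z₂ = (0.3103, 0.5033, 0.1864).
Drum 2:
Let ψ₂ = V/F and solve Σ zᵢ(Kᵢ−1)/(1+ψ₂(Kᵢ−1)) = 0.
Feasibility: ΣzᵢKᵢ = 1.206, Σzᵢ/Kᵢ = 2.000 — both > 1, two phases present.
Iterate (Newton) starting at ψ₂ = 0.5:
  ψ₂ = 0.500: g = 0.0079, g' = -0.557 → ψ₂ = 0.514
Converged at ψ₂ = 0.514.
  1: x = 0.233, y = 0.384
  2: x = 0.430, y = 0.572
  3: x = 0.337, y = 0.044

y_3 (drum 2) = 0.044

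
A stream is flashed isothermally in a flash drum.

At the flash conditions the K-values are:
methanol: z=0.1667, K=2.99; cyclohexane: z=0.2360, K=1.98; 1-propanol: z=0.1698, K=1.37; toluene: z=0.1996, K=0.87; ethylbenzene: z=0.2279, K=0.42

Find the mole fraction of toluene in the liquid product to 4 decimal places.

Iterate (Newton) starting at ψ = 0.65:
  ψ = 0.6500: g = 0.09606, g' = -0.4267 → ψ = 0.8751
  ψ = 0.8751: g = -0.00473, g' = -0.4872 → ψ = 0.8654
  ψ = 0.8654: g = -0.00003, g' = -0.4821 → ψ = 0.8653
Converged at ψ = 0.8653.
Compositions from xᵢ = zᵢ/(1+ψ(Kᵢ−1)), yᵢ = Kᵢxᵢ:
  methanol: x = 0.0612, y = 0.1831
  cyclohexane: x = 0.1277, y = 0.2529
  1-propanol: x = 0.1286, y = 0.1762
  toluene: x = 0.2249, y = 0.1957
  ethylbenzene: x = 0.4575, y = 0.1922

x_toluene = 0.2249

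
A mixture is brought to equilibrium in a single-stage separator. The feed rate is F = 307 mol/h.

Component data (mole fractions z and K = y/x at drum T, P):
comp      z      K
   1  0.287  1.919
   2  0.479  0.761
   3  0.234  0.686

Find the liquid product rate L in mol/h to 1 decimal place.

L = 211.5 mol/h

Let ψ = V/F and solve Σ zᵢ(Kᵢ−1)/(1+ψ(Kᵢ−1)) = 0.
g(0) = ΣzᵢKᵢ − 1 = 0.076 and g(1) = 1 − Σzᵢ/Kᵢ = -0.120, so a root lies in (0, 1).
Newton iteration, ψ⁰ = 0.56:
  ψ = 0.560: g = -0.0472, g' = -0.176 → ψ = 0.292
  ψ = 0.292: g = 0.0040, g' = -0.210 → ψ = 0.311
Converged at ψ = 0.311.
Then V = ψ·F = 0.3111·307 = 95.5 mol/h and L = F − V = 211.5 mol/h.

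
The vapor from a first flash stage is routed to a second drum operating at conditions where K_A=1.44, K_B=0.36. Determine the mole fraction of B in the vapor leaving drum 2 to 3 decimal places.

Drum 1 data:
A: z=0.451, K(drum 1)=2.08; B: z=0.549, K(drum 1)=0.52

y_B (drum 2) = 0.147

Drum 1:
Newton iteration, ψ₁⁰ = 0.5:
  ψ₁ = 0.500: g = -0.0305, g' = -0.441 → ψ₁ = 0.431
Converged at ψ₁ = 0.431.
Drum-1 compositions:
  A: x = 0.308, y = 0.640
  B: x = 0.692, y = 0.360
Drum-2 feed = drum-1 vapor: z₂ = (0.6400, 0.3600).
Drum 2:
Let ψ₂ = V/F and solve Σ zᵢ(Kᵢ−1)/(1+ψ₂(Kᵢ−1)) = 0.
g(0) = ΣzᵢKᵢ − 1 = 0.051 and g(1) = 1 − Σzᵢ/Kᵢ = -0.444, so a root lies in (0, 1).
Newton–Raphson from ψ₂ = 0.36:
  ψ₂ = 0.360: g = -0.0563, g' = -0.341 → ψ₂ = 0.195
  ψ₂ = 0.195: g = -0.0039, g' = -0.298 → ψ₂ = 0.182
Converged at ψ₂ = 0.182.
  A: x = 0.593, y = 0.853
  B: x = 0.407, y = 0.147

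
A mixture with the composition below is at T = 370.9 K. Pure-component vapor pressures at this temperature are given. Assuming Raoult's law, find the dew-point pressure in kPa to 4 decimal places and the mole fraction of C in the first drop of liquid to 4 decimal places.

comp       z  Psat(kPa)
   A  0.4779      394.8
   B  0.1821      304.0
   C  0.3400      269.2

At the dew point ψ → 1, so Σzᵢ/Kᵢ = 1 with Kᵢ = Pᵢˢᵃᵗ/P ⇒ 1/P = Σzᵢ/Pᵢˢᵃᵗ.
1/P = 0.4779/394.8 + 0.1821/304.0 + 0.3400/269.2 = 0.0030725 ⇒ P = 325.4678 kPa
xᵢ = zᵢP/Pᵢˢᵃᵗ ⇒ x_C = 0.3400·325.4678/269.2 = 0.4111

Pdew = 325.4678 kPa, x_C = 0.4111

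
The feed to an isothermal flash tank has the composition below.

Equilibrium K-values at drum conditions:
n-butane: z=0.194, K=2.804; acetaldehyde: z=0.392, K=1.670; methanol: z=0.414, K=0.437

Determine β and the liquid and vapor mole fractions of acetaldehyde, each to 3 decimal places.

Newton–Raphson from β = 0.5:
  β = 0.500: g = 0.0563, g' = -0.527 → β = 0.607
  β = 0.607: g = -0.0002, g' = -0.536 → β = 0.606
Converged at β = 0.606.
Compositions from xᵢ = zᵢ/(1+β(Kᵢ−1)), yᵢ = Kᵢxᵢ:
  n-butane: x = 0.093, y = 0.260
  acetaldehyde: x = 0.279, y = 0.466
  methanol: x = 0.629, y = 0.275

β = 0.606, x_acetaldehyde = 0.279, y_acetaldehyde = 0.466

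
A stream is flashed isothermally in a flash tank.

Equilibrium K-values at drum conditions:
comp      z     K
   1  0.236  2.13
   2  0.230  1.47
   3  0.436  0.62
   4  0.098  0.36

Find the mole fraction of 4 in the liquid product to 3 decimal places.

Let β = V/F and solve Σ zᵢ(Kᵢ−1)/(1+β(Kᵢ−1)) = 0.
g(0) = ΣzᵢKᵢ − 1 = 0.146 and g(1) = 1 − Σzᵢ/Kᵢ = -0.243, so a root lies in (0, 1).
Newton iteration, β⁰ = 0.31:
  β = 0.310: g = 0.0258, g' = -0.347 → β = 0.384
  β = 0.384: g = 0.0003, g' = -0.340 → β = 0.385
Converged at β = 0.385.
Compositions from xᵢ = zᵢ/(1+β(Kᵢ−1)), yᵢ = Kᵢxᵢ:
  1: x = 0.164, y = 0.350
  2: x = 0.195, y = 0.286
  3: x = 0.511, y = 0.317
  4: x = 0.130, y = 0.047

x_4 = 0.130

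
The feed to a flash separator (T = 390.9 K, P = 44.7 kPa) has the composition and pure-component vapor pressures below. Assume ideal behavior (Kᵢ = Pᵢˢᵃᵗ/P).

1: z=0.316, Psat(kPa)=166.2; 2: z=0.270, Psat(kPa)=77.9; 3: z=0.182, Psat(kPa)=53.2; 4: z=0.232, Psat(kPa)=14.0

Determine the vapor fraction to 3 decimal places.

ψ = 0.881

Raoult's law: Kᵢ = Pᵢˢᵃᵗ/P = Pᵢˢᵃᵗ/44.7.
  K_1 = 166.2/44.7 = 3.71812, K_2 = 77.9/44.7 = 1.74273, K_3 = 53.2/44.7 = 1.19016, K_4 = 14.0/44.7 = 0.31320
Let ψ = V/F and solve Σ zᵢ(Kᵢ−1)/(1+ψ(Kᵢ−1)) = 0.
Feasibility: ΣzᵢKᵢ = 1.935, Σzᵢ/Kᵢ = 1.134 — both > 1, two phases present.
Newton–Raphson from ψ = 0.7:
  ψ = 0.700: g = 0.1515, g' = -0.753 → ψ = 0.901
  ψ = 0.901: g = -0.0196, g' = -1.008 → ψ = 0.882
  ψ = 0.882: g = -0.0004, g' = -0.965 → ψ = 0.881
Converged at ψ = 0.881.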